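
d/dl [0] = 0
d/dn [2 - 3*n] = -3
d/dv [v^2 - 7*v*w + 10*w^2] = 2*v - 7*w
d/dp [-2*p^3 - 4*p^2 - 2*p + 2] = -6*p^2 - 8*p - 2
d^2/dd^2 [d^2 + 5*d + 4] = 2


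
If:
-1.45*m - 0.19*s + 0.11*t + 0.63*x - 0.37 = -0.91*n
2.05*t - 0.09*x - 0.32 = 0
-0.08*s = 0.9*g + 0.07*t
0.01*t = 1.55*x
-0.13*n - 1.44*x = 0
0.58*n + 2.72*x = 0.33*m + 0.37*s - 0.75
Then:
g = -0.24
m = -0.58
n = -0.01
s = 2.54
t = 0.16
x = 0.00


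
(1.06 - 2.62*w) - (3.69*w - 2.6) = 3.66 - 6.31*w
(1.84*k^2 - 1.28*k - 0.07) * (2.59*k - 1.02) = 4.7656*k^3 - 5.192*k^2 + 1.1243*k + 0.0714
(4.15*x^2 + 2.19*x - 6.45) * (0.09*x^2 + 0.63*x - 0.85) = 0.3735*x^4 + 2.8116*x^3 - 2.7283*x^2 - 5.925*x + 5.4825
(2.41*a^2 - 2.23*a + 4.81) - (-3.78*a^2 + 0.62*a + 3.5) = 6.19*a^2 - 2.85*a + 1.31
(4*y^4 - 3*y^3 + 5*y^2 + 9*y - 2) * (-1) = -4*y^4 + 3*y^3 - 5*y^2 - 9*y + 2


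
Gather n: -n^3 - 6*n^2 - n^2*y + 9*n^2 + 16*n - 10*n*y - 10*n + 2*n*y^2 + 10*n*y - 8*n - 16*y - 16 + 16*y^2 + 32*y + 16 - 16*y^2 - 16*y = -n^3 + n^2*(3 - y) + n*(2*y^2 - 2)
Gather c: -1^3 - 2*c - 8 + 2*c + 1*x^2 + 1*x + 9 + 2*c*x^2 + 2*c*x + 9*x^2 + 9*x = c*(2*x^2 + 2*x) + 10*x^2 + 10*x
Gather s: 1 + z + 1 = z + 2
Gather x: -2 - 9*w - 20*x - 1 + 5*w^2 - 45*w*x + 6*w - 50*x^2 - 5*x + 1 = 5*w^2 - 3*w - 50*x^2 + x*(-45*w - 25) - 2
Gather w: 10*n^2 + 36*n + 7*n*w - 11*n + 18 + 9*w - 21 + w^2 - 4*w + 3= 10*n^2 + 25*n + w^2 + w*(7*n + 5)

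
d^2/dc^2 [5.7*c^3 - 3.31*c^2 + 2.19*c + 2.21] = 34.2*c - 6.62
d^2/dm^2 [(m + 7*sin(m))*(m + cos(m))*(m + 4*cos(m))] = -7*m^2*sin(m) - 5*m^2*cos(m) - 20*m*sin(m) - 70*m*sin(2*m) + 28*m*cos(m) - 8*m*cos(2*m) + 6*m + 7*sin(m) - 8*sin(2*m) - 63*sin(3*m) + 10*cos(m) + 70*cos(2*m)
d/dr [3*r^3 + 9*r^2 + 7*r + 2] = 9*r^2 + 18*r + 7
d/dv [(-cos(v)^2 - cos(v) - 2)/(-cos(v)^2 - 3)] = (cos(v)^2 - 2*cos(v) - 3)*sin(v)/((sin(v) - 2)^2*(sin(v) + 2)^2)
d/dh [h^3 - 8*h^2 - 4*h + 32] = 3*h^2 - 16*h - 4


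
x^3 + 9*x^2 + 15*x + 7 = (x + 1)^2*(x + 7)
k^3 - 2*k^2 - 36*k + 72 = (k - 6)*(k - 2)*(k + 6)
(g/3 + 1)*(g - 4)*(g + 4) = g^3/3 + g^2 - 16*g/3 - 16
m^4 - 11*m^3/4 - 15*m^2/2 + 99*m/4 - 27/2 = (m - 3)*(m - 2)*(m - 3/4)*(m + 3)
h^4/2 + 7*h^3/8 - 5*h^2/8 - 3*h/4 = h*(h/2 + 1)*(h - 1)*(h + 3/4)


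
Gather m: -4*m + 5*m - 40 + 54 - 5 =m + 9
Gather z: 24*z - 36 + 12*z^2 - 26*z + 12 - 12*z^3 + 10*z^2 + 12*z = -12*z^3 + 22*z^2 + 10*z - 24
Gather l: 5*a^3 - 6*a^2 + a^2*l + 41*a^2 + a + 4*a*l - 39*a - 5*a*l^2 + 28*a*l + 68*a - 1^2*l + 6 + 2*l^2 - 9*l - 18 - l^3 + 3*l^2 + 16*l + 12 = 5*a^3 + 35*a^2 + 30*a - l^3 + l^2*(5 - 5*a) + l*(a^2 + 32*a + 6)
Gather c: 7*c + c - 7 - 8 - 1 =8*c - 16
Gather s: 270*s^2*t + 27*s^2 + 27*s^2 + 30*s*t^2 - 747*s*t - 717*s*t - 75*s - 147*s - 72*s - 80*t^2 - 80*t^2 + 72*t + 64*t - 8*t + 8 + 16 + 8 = s^2*(270*t + 54) + s*(30*t^2 - 1464*t - 294) - 160*t^2 + 128*t + 32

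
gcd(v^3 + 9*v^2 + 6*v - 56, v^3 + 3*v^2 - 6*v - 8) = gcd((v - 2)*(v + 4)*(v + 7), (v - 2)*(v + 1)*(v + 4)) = v^2 + 2*v - 8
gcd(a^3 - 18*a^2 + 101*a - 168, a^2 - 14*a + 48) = a - 8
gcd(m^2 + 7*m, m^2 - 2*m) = m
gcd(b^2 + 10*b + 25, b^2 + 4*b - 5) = b + 5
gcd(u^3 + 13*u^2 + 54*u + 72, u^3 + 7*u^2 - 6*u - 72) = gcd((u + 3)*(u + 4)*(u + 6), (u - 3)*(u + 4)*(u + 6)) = u^2 + 10*u + 24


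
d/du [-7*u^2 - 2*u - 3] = -14*u - 2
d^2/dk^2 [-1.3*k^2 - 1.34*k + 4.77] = -2.60000000000000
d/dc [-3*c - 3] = -3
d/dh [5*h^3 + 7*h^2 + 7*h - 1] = 15*h^2 + 14*h + 7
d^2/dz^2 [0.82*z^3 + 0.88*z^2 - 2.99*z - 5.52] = 4.92*z + 1.76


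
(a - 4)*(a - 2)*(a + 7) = a^3 + a^2 - 34*a + 56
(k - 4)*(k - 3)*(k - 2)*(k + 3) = k^4 - 6*k^3 - k^2 + 54*k - 72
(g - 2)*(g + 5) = g^2 + 3*g - 10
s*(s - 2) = s^2 - 2*s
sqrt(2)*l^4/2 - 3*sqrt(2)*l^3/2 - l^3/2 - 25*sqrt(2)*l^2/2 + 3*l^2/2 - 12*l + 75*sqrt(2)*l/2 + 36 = (l - 3)*(l - 4*sqrt(2))*(l + 3*sqrt(2))*(sqrt(2)*l/2 + 1/2)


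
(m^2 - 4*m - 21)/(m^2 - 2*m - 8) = (-m^2 + 4*m + 21)/(-m^2 + 2*m + 8)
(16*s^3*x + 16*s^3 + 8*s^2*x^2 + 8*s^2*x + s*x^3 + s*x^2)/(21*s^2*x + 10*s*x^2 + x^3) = s*(16*s^2*x + 16*s^2 + 8*s*x^2 + 8*s*x + x^3 + x^2)/(x*(21*s^2 + 10*s*x + x^2))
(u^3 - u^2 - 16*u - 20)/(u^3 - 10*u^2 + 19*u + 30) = (u^2 + 4*u + 4)/(u^2 - 5*u - 6)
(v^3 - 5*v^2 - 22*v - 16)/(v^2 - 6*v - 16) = v + 1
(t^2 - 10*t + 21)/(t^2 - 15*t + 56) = (t - 3)/(t - 8)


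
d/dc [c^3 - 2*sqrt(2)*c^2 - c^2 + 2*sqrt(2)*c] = 3*c^2 - 4*sqrt(2)*c - 2*c + 2*sqrt(2)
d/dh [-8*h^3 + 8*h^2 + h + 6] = -24*h^2 + 16*h + 1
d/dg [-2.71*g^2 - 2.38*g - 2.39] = -5.42*g - 2.38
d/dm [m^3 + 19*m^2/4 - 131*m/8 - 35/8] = 3*m^2 + 19*m/2 - 131/8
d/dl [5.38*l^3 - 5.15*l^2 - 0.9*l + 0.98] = 16.14*l^2 - 10.3*l - 0.9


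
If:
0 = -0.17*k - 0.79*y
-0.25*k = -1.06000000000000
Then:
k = 4.24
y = -0.91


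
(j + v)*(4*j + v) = 4*j^2 + 5*j*v + v^2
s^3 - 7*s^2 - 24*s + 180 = (s - 6)^2*(s + 5)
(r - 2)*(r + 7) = r^2 + 5*r - 14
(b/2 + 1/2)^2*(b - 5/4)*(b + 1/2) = b^4/4 + 5*b^3/16 - 9*b^2/32 - b/2 - 5/32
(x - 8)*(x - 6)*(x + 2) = x^3 - 12*x^2 + 20*x + 96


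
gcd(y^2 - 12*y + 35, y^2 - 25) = y - 5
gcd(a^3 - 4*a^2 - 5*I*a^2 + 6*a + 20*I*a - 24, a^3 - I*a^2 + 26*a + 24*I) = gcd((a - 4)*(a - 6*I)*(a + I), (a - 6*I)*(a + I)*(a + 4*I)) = a^2 - 5*I*a + 6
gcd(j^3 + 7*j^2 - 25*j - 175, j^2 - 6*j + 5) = j - 5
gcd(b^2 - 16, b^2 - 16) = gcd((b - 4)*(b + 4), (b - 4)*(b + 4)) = b^2 - 16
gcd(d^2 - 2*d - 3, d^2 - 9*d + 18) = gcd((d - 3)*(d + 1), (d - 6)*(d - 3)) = d - 3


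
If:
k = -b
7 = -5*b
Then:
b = -7/5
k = 7/5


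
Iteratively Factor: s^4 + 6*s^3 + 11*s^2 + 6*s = (s + 1)*(s^3 + 5*s^2 + 6*s) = (s + 1)*(s + 3)*(s^2 + 2*s) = (s + 1)*(s + 2)*(s + 3)*(s)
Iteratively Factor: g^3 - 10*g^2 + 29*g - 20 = (g - 1)*(g^2 - 9*g + 20) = (g - 4)*(g - 1)*(g - 5)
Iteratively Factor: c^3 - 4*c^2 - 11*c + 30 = (c - 2)*(c^2 - 2*c - 15) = (c - 2)*(c + 3)*(c - 5)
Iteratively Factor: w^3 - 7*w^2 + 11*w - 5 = (w - 1)*(w^2 - 6*w + 5) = (w - 5)*(w - 1)*(w - 1)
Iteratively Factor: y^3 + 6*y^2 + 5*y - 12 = (y + 4)*(y^2 + 2*y - 3) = (y - 1)*(y + 4)*(y + 3)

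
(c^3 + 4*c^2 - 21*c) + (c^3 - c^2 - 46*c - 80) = 2*c^3 + 3*c^2 - 67*c - 80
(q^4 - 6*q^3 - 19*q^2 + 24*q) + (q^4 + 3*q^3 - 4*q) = 2*q^4 - 3*q^3 - 19*q^2 + 20*q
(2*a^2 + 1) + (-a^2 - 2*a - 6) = a^2 - 2*a - 5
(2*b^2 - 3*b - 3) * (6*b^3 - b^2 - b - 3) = 12*b^5 - 20*b^4 - 17*b^3 + 12*b + 9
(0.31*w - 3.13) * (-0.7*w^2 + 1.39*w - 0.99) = -0.217*w^3 + 2.6219*w^2 - 4.6576*w + 3.0987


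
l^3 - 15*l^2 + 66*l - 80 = (l - 8)*(l - 5)*(l - 2)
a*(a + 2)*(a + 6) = a^3 + 8*a^2 + 12*a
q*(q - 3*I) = q^2 - 3*I*q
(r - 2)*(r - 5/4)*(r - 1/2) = r^3 - 15*r^2/4 + 33*r/8 - 5/4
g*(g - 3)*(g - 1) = g^3 - 4*g^2 + 3*g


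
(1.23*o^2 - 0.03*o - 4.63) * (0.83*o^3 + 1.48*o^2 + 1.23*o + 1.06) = 1.0209*o^5 + 1.7955*o^4 - 2.3744*o^3 - 5.5855*o^2 - 5.7267*o - 4.9078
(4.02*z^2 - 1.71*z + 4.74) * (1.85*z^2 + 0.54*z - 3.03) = 7.437*z^4 - 0.9927*z^3 - 4.335*z^2 + 7.7409*z - 14.3622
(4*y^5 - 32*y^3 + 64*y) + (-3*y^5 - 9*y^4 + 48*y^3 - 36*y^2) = y^5 - 9*y^4 + 16*y^3 - 36*y^2 + 64*y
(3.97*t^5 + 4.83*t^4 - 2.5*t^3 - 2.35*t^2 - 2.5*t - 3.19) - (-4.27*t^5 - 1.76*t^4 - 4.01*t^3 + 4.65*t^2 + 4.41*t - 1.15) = 8.24*t^5 + 6.59*t^4 + 1.51*t^3 - 7.0*t^2 - 6.91*t - 2.04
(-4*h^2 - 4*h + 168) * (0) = 0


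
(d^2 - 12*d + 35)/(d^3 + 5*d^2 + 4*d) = (d^2 - 12*d + 35)/(d*(d^2 + 5*d + 4))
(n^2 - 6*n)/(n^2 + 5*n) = (n - 6)/(n + 5)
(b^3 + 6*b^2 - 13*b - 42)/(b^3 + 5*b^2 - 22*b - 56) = (b - 3)/(b - 4)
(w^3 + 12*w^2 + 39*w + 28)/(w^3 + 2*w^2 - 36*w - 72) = (w^3 + 12*w^2 + 39*w + 28)/(w^3 + 2*w^2 - 36*w - 72)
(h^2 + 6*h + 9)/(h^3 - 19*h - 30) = (h + 3)/(h^2 - 3*h - 10)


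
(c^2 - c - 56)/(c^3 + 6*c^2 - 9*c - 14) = (c - 8)/(c^2 - c - 2)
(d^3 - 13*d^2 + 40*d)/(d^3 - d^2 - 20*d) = (d - 8)/(d + 4)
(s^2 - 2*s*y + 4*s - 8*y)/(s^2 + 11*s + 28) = (s - 2*y)/(s + 7)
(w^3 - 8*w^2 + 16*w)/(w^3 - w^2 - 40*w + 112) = w/(w + 7)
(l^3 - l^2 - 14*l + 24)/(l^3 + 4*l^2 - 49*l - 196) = (l^2 - 5*l + 6)/(l^2 - 49)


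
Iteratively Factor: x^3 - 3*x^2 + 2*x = (x)*(x^2 - 3*x + 2) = x*(x - 1)*(x - 2)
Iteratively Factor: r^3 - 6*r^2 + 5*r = (r)*(r^2 - 6*r + 5) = r*(r - 1)*(r - 5)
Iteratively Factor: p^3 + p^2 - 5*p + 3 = (p - 1)*(p^2 + 2*p - 3) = (p - 1)^2*(p + 3)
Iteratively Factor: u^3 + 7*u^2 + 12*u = (u + 4)*(u^2 + 3*u) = (u + 3)*(u + 4)*(u)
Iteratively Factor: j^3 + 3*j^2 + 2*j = (j + 1)*(j^2 + 2*j) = (j + 1)*(j + 2)*(j)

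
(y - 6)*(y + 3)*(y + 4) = y^3 + y^2 - 30*y - 72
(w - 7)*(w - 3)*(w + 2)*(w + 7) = w^4 - w^3 - 55*w^2 + 49*w + 294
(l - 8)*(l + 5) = l^2 - 3*l - 40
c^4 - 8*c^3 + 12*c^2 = c^2*(c - 6)*(c - 2)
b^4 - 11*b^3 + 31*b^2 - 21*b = b*(b - 7)*(b - 3)*(b - 1)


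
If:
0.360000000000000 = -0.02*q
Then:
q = -18.00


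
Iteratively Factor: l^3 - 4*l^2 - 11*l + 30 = (l + 3)*(l^2 - 7*l + 10) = (l - 2)*(l + 3)*(l - 5)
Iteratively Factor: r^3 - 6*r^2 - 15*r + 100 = (r - 5)*(r^2 - r - 20) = (r - 5)*(r + 4)*(r - 5)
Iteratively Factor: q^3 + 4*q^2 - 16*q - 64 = (q + 4)*(q^2 - 16) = (q - 4)*(q + 4)*(q + 4)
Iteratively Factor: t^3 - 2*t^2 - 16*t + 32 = (t + 4)*(t^2 - 6*t + 8) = (t - 4)*(t + 4)*(t - 2)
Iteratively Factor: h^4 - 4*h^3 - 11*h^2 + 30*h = (h - 5)*(h^3 + h^2 - 6*h) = h*(h - 5)*(h^2 + h - 6) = h*(h - 5)*(h - 2)*(h + 3)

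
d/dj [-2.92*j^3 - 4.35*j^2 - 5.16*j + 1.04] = -8.76*j^2 - 8.7*j - 5.16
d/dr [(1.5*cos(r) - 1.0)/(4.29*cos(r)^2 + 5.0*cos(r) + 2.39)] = (6.435*cos(r)^2 - 8.58*cos(r) - 8.585)*sin(r)/(18.4041*cos(r)^4 + 42.9*cos(r)^3 + 45.5062*cos(r)^2 + 23.9*cos(r) + 5.7121)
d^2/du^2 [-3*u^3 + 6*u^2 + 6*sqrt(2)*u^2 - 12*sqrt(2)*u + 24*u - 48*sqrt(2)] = -18*u + 12 + 12*sqrt(2)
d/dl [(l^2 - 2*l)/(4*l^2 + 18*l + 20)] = (13*l^2 + 20*l - 20)/(2*(4*l^4 + 36*l^3 + 121*l^2 + 180*l + 100))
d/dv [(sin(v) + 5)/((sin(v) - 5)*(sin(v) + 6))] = (-10*sin(v) + cos(v)^2 - 36)*cos(v)/((sin(v) - 5)^2*(sin(v) + 6)^2)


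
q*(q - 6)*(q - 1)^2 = q^4 - 8*q^3 + 13*q^2 - 6*q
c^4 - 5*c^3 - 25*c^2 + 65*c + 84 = (c - 7)*(c - 3)*(c + 1)*(c + 4)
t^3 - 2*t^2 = t^2*(t - 2)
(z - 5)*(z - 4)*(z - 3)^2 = z^4 - 15*z^3 + 83*z^2 - 201*z + 180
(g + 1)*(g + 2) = g^2 + 3*g + 2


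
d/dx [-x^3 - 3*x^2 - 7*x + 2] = -3*x^2 - 6*x - 7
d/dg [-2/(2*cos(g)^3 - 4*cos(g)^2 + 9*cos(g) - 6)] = 2*(-6*cos(g)^2 + 8*cos(g) - 9)*sin(g)/(2*cos(g)^3 - 4*cos(g)^2 + 9*cos(g) - 6)^2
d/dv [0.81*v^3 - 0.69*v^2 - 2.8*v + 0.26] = 2.43*v^2 - 1.38*v - 2.8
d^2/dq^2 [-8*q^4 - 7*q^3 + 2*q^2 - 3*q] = -96*q^2 - 42*q + 4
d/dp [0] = 0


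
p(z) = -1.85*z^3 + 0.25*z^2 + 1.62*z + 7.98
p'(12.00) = -791.58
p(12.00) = -3133.38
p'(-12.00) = -803.58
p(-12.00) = 3221.34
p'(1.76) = -14.69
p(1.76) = 1.52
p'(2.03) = -20.24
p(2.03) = -3.18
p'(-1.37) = -9.48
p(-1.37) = 10.99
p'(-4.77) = -127.04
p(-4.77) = 206.72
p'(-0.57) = -0.47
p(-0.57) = 7.48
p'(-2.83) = -44.24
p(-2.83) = 47.33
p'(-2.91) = -46.83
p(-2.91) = 50.97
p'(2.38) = -28.63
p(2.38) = -11.69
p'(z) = -5.55*z^2 + 0.5*z + 1.62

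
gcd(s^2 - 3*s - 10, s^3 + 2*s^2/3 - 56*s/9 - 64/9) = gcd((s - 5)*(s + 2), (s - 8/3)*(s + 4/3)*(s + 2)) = s + 2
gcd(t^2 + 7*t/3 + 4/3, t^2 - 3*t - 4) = t + 1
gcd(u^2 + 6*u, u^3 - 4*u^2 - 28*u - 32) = 1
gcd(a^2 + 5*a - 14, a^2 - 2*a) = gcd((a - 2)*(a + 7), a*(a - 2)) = a - 2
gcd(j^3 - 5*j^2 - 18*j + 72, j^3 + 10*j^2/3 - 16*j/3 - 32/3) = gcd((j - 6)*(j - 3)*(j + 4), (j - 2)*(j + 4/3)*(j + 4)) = j + 4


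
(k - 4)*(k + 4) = k^2 - 16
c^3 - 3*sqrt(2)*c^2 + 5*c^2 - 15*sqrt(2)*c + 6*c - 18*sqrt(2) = (c + 2)*(c + 3)*(c - 3*sqrt(2))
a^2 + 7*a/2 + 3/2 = (a + 1/2)*(a + 3)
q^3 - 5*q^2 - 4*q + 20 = (q - 5)*(q - 2)*(q + 2)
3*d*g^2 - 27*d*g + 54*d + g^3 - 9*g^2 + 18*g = (3*d + g)*(g - 6)*(g - 3)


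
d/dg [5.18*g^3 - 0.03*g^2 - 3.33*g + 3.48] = 15.54*g^2 - 0.06*g - 3.33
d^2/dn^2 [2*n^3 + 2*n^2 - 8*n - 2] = 12*n + 4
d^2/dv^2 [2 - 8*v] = 0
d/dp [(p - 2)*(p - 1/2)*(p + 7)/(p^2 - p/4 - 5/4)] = 2*(8*p^4 - 4*p^3 + 93*p^2 - 202*p + 179)/(16*p^4 - 8*p^3 - 39*p^2 + 10*p + 25)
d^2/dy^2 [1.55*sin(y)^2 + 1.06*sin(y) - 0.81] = -1.06*sin(y) + 3.1*cos(2*y)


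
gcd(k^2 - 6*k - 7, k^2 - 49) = k - 7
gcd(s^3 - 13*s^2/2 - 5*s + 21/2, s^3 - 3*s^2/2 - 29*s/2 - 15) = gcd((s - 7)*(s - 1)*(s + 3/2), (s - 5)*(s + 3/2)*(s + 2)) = s + 3/2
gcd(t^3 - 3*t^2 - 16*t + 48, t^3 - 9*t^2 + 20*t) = t - 4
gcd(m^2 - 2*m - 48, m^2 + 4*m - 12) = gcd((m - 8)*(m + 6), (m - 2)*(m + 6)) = m + 6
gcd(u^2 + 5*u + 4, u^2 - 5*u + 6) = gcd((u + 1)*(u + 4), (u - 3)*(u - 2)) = 1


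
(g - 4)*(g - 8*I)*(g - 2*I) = g^3 - 4*g^2 - 10*I*g^2 - 16*g + 40*I*g + 64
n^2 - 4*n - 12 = (n - 6)*(n + 2)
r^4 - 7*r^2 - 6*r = r*(r - 3)*(r + 1)*(r + 2)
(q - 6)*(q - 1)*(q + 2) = q^3 - 5*q^2 - 8*q + 12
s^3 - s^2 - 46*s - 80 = (s - 8)*(s + 2)*(s + 5)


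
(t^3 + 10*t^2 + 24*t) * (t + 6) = t^4 + 16*t^3 + 84*t^2 + 144*t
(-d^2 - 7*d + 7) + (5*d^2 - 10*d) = 4*d^2 - 17*d + 7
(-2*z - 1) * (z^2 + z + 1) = -2*z^3 - 3*z^2 - 3*z - 1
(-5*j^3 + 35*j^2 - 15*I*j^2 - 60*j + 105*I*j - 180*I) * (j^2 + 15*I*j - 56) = -5*j^5 + 35*j^4 - 90*I*j^4 + 445*j^3 + 630*I*j^3 - 3535*j^2 - 240*I*j^2 + 6060*j - 5880*I*j + 10080*I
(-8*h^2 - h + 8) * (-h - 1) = 8*h^3 + 9*h^2 - 7*h - 8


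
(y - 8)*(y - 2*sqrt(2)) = y^2 - 8*y - 2*sqrt(2)*y + 16*sqrt(2)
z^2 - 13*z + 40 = (z - 8)*(z - 5)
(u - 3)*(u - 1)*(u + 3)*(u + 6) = u^4 + 5*u^3 - 15*u^2 - 45*u + 54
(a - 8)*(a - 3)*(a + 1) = a^3 - 10*a^2 + 13*a + 24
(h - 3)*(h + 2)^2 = h^3 + h^2 - 8*h - 12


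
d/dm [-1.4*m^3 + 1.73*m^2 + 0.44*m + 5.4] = -4.2*m^2 + 3.46*m + 0.44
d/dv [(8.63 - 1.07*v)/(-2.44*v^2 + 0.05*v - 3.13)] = (-2.6108*v^2 + 42.1144*v + 2.9176)/(5.9536*v^4 - 0.244*v^3 + 15.2769*v^2 - 0.313*v + 9.7969)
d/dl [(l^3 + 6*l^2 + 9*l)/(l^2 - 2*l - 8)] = (l^4 - 4*l^3 - 45*l^2 - 96*l - 72)/(l^4 - 4*l^3 - 12*l^2 + 32*l + 64)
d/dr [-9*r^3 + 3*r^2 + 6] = 3*r*(2 - 9*r)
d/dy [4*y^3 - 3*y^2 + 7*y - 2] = 12*y^2 - 6*y + 7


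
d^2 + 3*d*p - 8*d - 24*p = (d - 8)*(d + 3*p)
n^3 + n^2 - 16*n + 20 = (n - 2)^2*(n + 5)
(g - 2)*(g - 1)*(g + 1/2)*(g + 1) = g^4 - 3*g^3/2 - 2*g^2 + 3*g/2 + 1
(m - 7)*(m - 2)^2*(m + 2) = m^4 - 9*m^3 + 10*m^2 + 36*m - 56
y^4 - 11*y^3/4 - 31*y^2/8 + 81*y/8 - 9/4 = (y - 3)*(y - 3/2)*(y - 1/4)*(y + 2)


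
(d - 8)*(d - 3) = d^2 - 11*d + 24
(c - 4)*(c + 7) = c^2 + 3*c - 28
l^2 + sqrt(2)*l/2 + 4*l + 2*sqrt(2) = (l + 4)*(l + sqrt(2)/2)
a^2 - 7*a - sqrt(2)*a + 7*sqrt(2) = (a - 7)*(a - sqrt(2))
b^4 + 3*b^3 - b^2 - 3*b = b*(b - 1)*(b + 1)*(b + 3)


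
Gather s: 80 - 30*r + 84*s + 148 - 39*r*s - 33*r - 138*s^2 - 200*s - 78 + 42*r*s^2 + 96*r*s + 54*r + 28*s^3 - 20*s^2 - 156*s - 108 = -9*r + 28*s^3 + s^2*(42*r - 158) + s*(57*r - 272) + 42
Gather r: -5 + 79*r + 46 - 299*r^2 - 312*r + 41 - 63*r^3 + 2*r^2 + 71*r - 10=-63*r^3 - 297*r^2 - 162*r + 72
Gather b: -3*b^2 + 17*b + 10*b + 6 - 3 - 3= -3*b^2 + 27*b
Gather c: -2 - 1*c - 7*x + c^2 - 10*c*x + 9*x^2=c^2 + c*(-10*x - 1) + 9*x^2 - 7*x - 2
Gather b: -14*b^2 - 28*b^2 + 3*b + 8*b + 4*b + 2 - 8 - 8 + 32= -42*b^2 + 15*b + 18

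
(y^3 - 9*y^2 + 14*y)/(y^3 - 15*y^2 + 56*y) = (y - 2)/(y - 8)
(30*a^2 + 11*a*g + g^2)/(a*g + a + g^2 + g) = (30*a^2 + 11*a*g + g^2)/(a*g + a + g^2 + g)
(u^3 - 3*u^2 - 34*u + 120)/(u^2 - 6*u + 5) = (u^2 + 2*u - 24)/(u - 1)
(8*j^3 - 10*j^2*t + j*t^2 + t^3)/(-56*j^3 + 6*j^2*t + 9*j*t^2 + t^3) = (-j + t)/(7*j + t)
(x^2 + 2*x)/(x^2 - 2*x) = (x + 2)/(x - 2)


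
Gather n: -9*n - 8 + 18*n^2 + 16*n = 18*n^2 + 7*n - 8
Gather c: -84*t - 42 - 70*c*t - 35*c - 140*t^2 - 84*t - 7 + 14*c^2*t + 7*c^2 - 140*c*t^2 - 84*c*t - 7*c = c^2*(14*t + 7) + c*(-140*t^2 - 154*t - 42) - 140*t^2 - 168*t - 49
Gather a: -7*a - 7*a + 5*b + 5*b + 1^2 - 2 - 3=-14*a + 10*b - 4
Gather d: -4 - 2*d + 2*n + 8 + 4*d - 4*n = 2*d - 2*n + 4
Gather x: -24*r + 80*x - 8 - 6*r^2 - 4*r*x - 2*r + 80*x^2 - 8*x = -6*r^2 - 26*r + 80*x^2 + x*(72 - 4*r) - 8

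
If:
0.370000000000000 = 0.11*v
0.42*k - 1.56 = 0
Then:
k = 3.71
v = 3.36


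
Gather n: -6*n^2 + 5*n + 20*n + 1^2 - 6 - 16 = -6*n^2 + 25*n - 21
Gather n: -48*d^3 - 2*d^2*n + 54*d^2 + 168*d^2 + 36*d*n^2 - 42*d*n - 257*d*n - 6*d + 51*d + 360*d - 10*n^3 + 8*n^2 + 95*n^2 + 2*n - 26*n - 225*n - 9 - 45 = -48*d^3 + 222*d^2 + 405*d - 10*n^3 + n^2*(36*d + 103) + n*(-2*d^2 - 299*d - 249) - 54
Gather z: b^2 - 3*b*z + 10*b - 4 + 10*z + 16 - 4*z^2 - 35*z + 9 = b^2 + 10*b - 4*z^2 + z*(-3*b - 25) + 21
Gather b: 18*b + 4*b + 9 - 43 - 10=22*b - 44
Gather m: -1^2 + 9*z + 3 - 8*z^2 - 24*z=-8*z^2 - 15*z + 2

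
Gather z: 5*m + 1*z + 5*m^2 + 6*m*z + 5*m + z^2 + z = 5*m^2 + 10*m + z^2 + z*(6*m + 2)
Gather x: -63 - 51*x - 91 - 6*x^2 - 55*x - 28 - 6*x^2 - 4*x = -12*x^2 - 110*x - 182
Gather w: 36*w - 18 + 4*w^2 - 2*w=4*w^2 + 34*w - 18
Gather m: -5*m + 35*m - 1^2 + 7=30*m + 6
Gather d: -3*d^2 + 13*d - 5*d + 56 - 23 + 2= -3*d^2 + 8*d + 35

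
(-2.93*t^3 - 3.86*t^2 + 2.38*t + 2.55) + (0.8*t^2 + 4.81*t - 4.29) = -2.93*t^3 - 3.06*t^2 + 7.19*t - 1.74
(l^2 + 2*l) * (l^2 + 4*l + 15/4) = l^4 + 6*l^3 + 47*l^2/4 + 15*l/2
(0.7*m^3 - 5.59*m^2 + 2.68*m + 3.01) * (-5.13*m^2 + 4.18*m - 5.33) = -3.591*m^5 + 31.6027*m^4 - 40.8456*m^3 + 25.5558*m^2 - 1.7026*m - 16.0433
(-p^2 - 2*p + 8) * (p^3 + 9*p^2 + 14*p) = -p^5 - 11*p^4 - 24*p^3 + 44*p^2 + 112*p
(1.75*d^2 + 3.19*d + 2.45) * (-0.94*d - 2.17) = -1.645*d^3 - 6.7961*d^2 - 9.2253*d - 5.3165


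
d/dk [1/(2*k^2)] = -1/k^3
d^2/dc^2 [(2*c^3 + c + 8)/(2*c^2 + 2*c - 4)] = (7*c^3 + 12*c^2 + 54*c + 26)/(c^6 + 3*c^5 - 3*c^4 - 11*c^3 + 6*c^2 + 12*c - 8)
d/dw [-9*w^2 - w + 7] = -18*w - 1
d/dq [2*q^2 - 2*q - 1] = 4*q - 2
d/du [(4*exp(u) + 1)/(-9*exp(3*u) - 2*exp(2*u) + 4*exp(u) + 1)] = (72*exp(2*u) + 35*exp(u) + 4)*exp(2*u)/(81*exp(6*u) + 36*exp(5*u) - 68*exp(4*u) - 34*exp(3*u) + 12*exp(2*u) + 8*exp(u) + 1)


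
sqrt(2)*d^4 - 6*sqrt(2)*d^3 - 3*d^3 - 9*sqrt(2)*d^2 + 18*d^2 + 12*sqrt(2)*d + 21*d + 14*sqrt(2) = (d - 7)*(d + 1)*(d - 2*sqrt(2))*(sqrt(2)*d + 1)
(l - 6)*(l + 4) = l^2 - 2*l - 24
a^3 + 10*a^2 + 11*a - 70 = (a - 2)*(a + 5)*(a + 7)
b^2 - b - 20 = (b - 5)*(b + 4)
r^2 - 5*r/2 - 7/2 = (r - 7/2)*(r + 1)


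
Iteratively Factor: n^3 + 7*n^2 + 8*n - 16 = (n + 4)*(n^2 + 3*n - 4) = (n + 4)^2*(n - 1)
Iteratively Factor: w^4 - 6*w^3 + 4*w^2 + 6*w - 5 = (w - 1)*(w^3 - 5*w^2 - w + 5) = (w - 5)*(w - 1)*(w^2 - 1) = (w - 5)*(w - 1)*(w + 1)*(w - 1)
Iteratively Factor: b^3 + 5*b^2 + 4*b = (b + 4)*(b^2 + b) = b*(b + 4)*(b + 1)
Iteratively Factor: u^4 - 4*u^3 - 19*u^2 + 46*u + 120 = (u + 2)*(u^3 - 6*u^2 - 7*u + 60) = (u - 5)*(u + 2)*(u^2 - u - 12) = (u - 5)*(u - 4)*(u + 2)*(u + 3)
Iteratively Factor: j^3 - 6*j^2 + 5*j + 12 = (j - 4)*(j^2 - 2*j - 3) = (j - 4)*(j - 3)*(j + 1)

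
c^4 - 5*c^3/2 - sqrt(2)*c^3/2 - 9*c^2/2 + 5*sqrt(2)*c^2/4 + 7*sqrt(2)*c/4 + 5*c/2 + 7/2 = (c - 7/2)*(c + 1)*(c - sqrt(2))*(c + sqrt(2)/2)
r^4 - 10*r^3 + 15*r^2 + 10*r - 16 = (r - 8)*(r - 2)*(r - 1)*(r + 1)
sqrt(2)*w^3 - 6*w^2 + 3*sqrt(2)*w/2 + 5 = (w - 5*sqrt(2)/2)*(w - sqrt(2))*(sqrt(2)*w + 1)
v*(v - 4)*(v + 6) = v^3 + 2*v^2 - 24*v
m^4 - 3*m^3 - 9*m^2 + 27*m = m*(m - 3)^2*(m + 3)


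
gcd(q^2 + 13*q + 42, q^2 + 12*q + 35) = q + 7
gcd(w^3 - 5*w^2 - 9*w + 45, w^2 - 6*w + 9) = w - 3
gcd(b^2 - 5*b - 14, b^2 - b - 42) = b - 7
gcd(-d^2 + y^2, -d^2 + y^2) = -d^2 + y^2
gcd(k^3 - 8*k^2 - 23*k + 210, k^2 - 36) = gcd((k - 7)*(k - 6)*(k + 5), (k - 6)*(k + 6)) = k - 6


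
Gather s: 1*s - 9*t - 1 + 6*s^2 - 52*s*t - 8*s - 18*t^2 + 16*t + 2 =6*s^2 + s*(-52*t - 7) - 18*t^2 + 7*t + 1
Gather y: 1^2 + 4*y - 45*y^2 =-45*y^2 + 4*y + 1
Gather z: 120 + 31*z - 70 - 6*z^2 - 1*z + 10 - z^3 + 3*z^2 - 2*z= -z^3 - 3*z^2 + 28*z + 60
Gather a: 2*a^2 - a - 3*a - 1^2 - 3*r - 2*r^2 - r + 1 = 2*a^2 - 4*a - 2*r^2 - 4*r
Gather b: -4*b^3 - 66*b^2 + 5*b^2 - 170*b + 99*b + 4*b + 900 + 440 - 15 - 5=-4*b^3 - 61*b^2 - 67*b + 1320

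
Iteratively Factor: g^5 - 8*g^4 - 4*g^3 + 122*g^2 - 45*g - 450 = (g + 2)*(g^4 - 10*g^3 + 16*g^2 + 90*g - 225) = (g - 5)*(g + 2)*(g^3 - 5*g^2 - 9*g + 45) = (g - 5)^2*(g + 2)*(g^2 - 9) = (g - 5)^2*(g + 2)*(g + 3)*(g - 3)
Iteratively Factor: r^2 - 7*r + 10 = (r - 2)*(r - 5)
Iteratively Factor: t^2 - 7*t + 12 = (t - 3)*(t - 4)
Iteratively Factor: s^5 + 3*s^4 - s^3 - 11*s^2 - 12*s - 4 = (s + 2)*(s^4 + s^3 - 3*s^2 - 5*s - 2) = (s + 1)*(s + 2)*(s^3 - 3*s - 2) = (s - 2)*(s + 1)*(s + 2)*(s^2 + 2*s + 1) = (s - 2)*(s + 1)^2*(s + 2)*(s + 1)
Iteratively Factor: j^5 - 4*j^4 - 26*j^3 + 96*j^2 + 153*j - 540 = (j + 4)*(j^4 - 8*j^3 + 6*j^2 + 72*j - 135) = (j - 5)*(j + 4)*(j^3 - 3*j^2 - 9*j + 27) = (j - 5)*(j - 3)*(j + 4)*(j^2 - 9) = (j - 5)*(j - 3)*(j + 3)*(j + 4)*(j - 3)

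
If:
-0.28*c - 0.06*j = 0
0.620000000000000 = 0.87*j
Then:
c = -0.15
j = 0.71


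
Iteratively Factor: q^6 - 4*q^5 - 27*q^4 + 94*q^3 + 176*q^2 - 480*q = (q - 5)*(q^5 + q^4 - 22*q^3 - 16*q^2 + 96*q) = (q - 5)*(q - 2)*(q^4 + 3*q^3 - 16*q^2 - 48*q) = (q - 5)*(q - 2)*(q + 4)*(q^3 - q^2 - 12*q) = (q - 5)*(q - 2)*(q + 3)*(q + 4)*(q^2 - 4*q) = (q - 5)*(q - 4)*(q - 2)*(q + 3)*(q + 4)*(q)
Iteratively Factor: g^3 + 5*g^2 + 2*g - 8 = (g + 2)*(g^2 + 3*g - 4) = (g + 2)*(g + 4)*(g - 1)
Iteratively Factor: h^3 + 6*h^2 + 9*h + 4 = (h + 1)*(h^2 + 5*h + 4) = (h + 1)^2*(h + 4)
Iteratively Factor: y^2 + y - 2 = (y + 2)*(y - 1)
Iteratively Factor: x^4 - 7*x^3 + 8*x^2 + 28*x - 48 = (x - 3)*(x^3 - 4*x^2 - 4*x + 16) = (x - 4)*(x - 3)*(x^2 - 4) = (x - 4)*(x - 3)*(x + 2)*(x - 2)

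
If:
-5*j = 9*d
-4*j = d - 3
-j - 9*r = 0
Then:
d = -15/31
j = 27/31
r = -3/31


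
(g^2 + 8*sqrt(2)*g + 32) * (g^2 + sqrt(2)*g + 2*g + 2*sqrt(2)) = g^4 + 2*g^3 + 9*sqrt(2)*g^3 + 18*sqrt(2)*g^2 + 48*g^2 + 32*sqrt(2)*g + 96*g + 64*sqrt(2)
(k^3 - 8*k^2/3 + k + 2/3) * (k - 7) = k^4 - 29*k^3/3 + 59*k^2/3 - 19*k/3 - 14/3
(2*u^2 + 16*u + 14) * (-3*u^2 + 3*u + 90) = -6*u^4 - 42*u^3 + 186*u^2 + 1482*u + 1260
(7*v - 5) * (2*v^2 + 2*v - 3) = 14*v^3 + 4*v^2 - 31*v + 15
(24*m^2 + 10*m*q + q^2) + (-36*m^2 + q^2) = -12*m^2 + 10*m*q + 2*q^2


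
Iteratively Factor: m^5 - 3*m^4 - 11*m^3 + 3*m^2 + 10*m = (m - 1)*(m^4 - 2*m^3 - 13*m^2 - 10*m) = (m - 1)*(m + 1)*(m^3 - 3*m^2 - 10*m) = (m - 5)*(m - 1)*(m + 1)*(m^2 + 2*m) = (m - 5)*(m - 1)*(m + 1)*(m + 2)*(m)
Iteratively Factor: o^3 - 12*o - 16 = (o + 2)*(o^2 - 2*o - 8) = (o + 2)^2*(o - 4)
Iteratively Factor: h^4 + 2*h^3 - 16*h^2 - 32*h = (h + 4)*(h^3 - 2*h^2 - 8*h) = h*(h + 4)*(h^2 - 2*h - 8) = h*(h - 4)*(h + 4)*(h + 2)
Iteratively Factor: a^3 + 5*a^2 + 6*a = (a)*(a^2 + 5*a + 6) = a*(a + 3)*(a + 2)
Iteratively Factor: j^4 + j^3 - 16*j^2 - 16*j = (j + 4)*(j^3 - 3*j^2 - 4*j) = j*(j + 4)*(j^2 - 3*j - 4) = j*(j - 4)*(j + 4)*(j + 1)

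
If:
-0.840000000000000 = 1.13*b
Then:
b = -0.74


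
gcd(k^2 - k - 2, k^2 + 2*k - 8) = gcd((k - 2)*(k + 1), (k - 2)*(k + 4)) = k - 2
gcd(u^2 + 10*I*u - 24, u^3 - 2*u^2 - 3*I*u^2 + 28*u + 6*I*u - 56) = u + 4*I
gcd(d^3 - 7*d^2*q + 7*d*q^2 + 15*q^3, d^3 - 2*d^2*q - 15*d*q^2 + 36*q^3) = -d + 3*q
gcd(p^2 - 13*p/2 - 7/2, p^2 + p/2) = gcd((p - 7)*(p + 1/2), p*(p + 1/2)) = p + 1/2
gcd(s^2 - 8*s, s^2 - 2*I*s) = s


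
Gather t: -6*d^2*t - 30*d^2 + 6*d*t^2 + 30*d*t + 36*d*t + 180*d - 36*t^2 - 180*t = -30*d^2 + 180*d + t^2*(6*d - 36) + t*(-6*d^2 + 66*d - 180)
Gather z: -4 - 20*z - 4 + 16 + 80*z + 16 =60*z + 24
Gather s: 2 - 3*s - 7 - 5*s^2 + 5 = -5*s^2 - 3*s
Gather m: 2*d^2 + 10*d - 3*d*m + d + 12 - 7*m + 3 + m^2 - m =2*d^2 + 11*d + m^2 + m*(-3*d - 8) + 15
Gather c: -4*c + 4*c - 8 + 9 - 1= 0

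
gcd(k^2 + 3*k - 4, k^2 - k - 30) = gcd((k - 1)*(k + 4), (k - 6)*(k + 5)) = 1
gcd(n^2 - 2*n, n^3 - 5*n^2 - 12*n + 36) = n - 2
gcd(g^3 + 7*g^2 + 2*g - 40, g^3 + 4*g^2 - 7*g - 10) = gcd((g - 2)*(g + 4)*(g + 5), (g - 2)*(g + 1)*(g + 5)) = g^2 + 3*g - 10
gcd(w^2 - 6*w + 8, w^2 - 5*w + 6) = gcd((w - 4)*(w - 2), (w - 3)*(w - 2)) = w - 2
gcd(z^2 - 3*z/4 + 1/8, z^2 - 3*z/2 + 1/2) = z - 1/2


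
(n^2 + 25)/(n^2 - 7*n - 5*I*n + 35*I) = (n + 5*I)/(n - 7)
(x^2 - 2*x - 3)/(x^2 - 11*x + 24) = (x + 1)/(x - 8)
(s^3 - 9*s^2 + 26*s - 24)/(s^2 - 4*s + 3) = (s^2 - 6*s + 8)/(s - 1)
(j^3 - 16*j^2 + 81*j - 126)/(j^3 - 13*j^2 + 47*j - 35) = (j^2 - 9*j + 18)/(j^2 - 6*j + 5)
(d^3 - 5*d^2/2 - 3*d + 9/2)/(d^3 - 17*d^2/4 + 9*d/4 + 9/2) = 2*(2*d^2 + d - 3)/(4*d^2 - 5*d - 6)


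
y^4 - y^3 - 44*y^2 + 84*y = y*(y - 6)*(y - 2)*(y + 7)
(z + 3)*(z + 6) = z^2 + 9*z + 18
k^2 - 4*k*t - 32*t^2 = (k - 8*t)*(k + 4*t)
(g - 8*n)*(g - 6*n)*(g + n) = g^3 - 13*g^2*n + 34*g*n^2 + 48*n^3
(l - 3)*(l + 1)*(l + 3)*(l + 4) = l^4 + 5*l^3 - 5*l^2 - 45*l - 36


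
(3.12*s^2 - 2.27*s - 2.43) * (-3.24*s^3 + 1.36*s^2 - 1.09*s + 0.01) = -10.1088*s^5 + 11.598*s^4 + 1.3852*s^3 - 0.7993*s^2 + 2.626*s - 0.0243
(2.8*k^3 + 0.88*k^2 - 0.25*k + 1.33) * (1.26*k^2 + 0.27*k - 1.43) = 3.528*k^5 + 1.8648*k^4 - 4.0814*k^3 + 0.3499*k^2 + 0.7166*k - 1.9019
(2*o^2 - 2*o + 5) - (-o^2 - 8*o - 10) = 3*o^2 + 6*o + 15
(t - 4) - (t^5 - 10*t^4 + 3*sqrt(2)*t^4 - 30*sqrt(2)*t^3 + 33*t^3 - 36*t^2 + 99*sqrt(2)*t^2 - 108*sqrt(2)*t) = -t^5 - 3*sqrt(2)*t^4 + 10*t^4 - 33*t^3 + 30*sqrt(2)*t^3 - 99*sqrt(2)*t^2 + 36*t^2 + t + 108*sqrt(2)*t - 4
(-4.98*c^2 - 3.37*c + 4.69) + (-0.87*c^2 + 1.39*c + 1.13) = -5.85*c^2 - 1.98*c + 5.82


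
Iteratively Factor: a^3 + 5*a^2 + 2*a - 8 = (a + 2)*(a^2 + 3*a - 4) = (a + 2)*(a + 4)*(a - 1)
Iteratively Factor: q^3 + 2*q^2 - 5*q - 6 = (q - 2)*(q^2 + 4*q + 3) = (q - 2)*(q + 3)*(q + 1)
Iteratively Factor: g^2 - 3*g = (g)*(g - 3)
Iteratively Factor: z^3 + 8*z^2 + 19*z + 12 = (z + 1)*(z^2 + 7*z + 12) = (z + 1)*(z + 3)*(z + 4)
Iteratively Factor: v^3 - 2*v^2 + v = (v)*(v^2 - 2*v + 1) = v*(v - 1)*(v - 1)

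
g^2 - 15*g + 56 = (g - 8)*(g - 7)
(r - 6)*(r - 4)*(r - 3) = r^3 - 13*r^2 + 54*r - 72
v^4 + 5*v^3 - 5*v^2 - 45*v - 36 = (v - 3)*(v + 1)*(v + 3)*(v + 4)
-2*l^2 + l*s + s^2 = (-l + s)*(2*l + s)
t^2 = t^2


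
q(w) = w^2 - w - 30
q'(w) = 2*w - 1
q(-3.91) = -10.80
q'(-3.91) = -8.82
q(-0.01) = -29.99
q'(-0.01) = -1.02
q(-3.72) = -12.44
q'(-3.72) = -8.44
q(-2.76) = -19.62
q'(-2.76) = -6.52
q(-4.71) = -3.11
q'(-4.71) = -10.42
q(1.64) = -28.95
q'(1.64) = 2.28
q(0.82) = -30.15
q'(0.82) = 0.64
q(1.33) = -29.56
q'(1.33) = 1.66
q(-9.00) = 60.00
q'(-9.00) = -19.00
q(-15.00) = 210.00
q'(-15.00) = -31.00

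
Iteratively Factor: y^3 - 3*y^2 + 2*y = (y - 1)*(y^2 - 2*y) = (y - 2)*(y - 1)*(y)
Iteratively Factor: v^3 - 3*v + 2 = (v - 1)*(v^2 + v - 2) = (v - 1)^2*(v + 2)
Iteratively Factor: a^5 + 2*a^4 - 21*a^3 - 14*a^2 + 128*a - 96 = (a - 3)*(a^4 + 5*a^3 - 6*a^2 - 32*a + 32) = (a - 3)*(a - 2)*(a^3 + 7*a^2 + 8*a - 16) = (a - 3)*(a - 2)*(a - 1)*(a^2 + 8*a + 16) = (a - 3)*(a - 2)*(a - 1)*(a + 4)*(a + 4)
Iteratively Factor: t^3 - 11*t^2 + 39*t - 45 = (t - 3)*(t^2 - 8*t + 15) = (t - 3)^2*(t - 5)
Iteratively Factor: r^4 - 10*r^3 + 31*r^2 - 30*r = (r - 3)*(r^3 - 7*r^2 + 10*r) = (r - 3)*(r - 2)*(r^2 - 5*r) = r*(r - 3)*(r - 2)*(r - 5)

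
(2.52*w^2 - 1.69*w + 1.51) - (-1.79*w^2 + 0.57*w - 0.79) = 4.31*w^2 - 2.26*w + 2.3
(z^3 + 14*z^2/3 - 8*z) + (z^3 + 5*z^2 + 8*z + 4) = 2*z^3 + 29*z^2/3 + 4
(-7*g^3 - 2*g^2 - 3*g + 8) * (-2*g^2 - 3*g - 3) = 14*g^5 + 25*g^4 + 33*g^3 - g^2 - 15*g - 24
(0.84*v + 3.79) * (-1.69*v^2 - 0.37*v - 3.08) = -1.4196*v^3 - 6.7159*v^2 - 3.9895*v - 11.6732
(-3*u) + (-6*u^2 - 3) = -6*u^2 - 3*u - 3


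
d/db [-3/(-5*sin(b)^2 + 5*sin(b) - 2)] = 15*(1 - 2*sin(b))*cos(b)/(5*sin(b)^2 - 5*sin(b) + 2)^2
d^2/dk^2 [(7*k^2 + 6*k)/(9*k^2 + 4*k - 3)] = 18*(26*k^3 + 63*k^2 + 54*k + 15)/(729*k^6 + 972*k^5 - 297*k^4 - 584*k^3 + 99*k^2 + 108*k - 27)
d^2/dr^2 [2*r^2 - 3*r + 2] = 4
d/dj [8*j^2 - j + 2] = 16*j - 1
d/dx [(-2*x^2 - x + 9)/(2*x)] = -1 - 9/(2*x^2)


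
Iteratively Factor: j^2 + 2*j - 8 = (j + 4)*(j - 2)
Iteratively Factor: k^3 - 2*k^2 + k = (k)*(k^2 - 2*k + 1) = k*(k - 1)*(k - 1)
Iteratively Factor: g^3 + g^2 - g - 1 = (g + 1)*(g^2 - 1) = (g + 1)^2*(g - 1)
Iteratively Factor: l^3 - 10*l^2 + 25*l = (l)*(l^2 - 10*l + 25) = l*(l - 5)*(l - 5)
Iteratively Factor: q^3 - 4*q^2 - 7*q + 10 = (q - 5)*(q^2 + q - 2) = (q - 5)*(q + 2)*(q - 1)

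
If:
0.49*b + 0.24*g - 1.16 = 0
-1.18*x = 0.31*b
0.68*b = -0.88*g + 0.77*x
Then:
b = 4.65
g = -4.66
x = -1.22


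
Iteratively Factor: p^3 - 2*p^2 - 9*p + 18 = (p - 2)*(p^2 - 9) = (p - 3)*(p - 2)*(p + 3)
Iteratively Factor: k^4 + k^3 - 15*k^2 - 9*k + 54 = (k + 3)*(k^3 - 2*k^2 - 9*k + 18) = (k - 2)*(k + 3)*(k^2 - 9) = (k - 2)*(k + 3)^2*(k - 3)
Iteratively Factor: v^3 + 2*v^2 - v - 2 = (v + 1)*(v^2 + v - 2) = (v + 1)*(v + 2)*(v - 1)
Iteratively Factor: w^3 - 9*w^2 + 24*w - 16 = (w - 1)*(w^2 - 8*w + 16) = (w - 4)*(w - 1)*(w - 4)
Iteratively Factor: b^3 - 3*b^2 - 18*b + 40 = (b + 4)*(b^2 - 7*b + 10) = (b - 5)*(b + 4)*(b - 2)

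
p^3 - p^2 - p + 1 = (p - 1)^2*(p + 1)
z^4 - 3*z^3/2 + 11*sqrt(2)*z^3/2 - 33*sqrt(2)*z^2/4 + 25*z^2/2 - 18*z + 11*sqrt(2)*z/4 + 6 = (z - 1)*(z - 1/2)*(z + 3*sqrt(2)/2)*(z + 4*sqrt(2))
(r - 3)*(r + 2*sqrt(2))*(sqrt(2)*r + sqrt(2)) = sqrt(2)*r^3 - 2*sqrt(2)*r^2 + 4*r^2 - 8*r - 3*sqrt(2)*r - 12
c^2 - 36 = (c - 6)*(c + 6)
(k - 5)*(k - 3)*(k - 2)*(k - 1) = k^4 - 11*k^3 + 41*k^2 - 61*k + 30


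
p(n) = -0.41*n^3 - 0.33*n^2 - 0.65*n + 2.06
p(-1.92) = 4.99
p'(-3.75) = -15.47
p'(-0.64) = -0.73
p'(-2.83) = -8.63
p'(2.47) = -9.78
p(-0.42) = 2.31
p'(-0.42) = -0.59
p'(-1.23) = -1.70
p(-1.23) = 3.12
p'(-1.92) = -3.92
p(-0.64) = 2.45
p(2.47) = -7.74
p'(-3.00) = -9.74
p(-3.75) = 21.48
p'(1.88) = -6.24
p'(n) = -1.23*n^2 - 0.66*n - 0.65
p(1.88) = -3.05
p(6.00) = -102.28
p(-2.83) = 10.55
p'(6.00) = -48.89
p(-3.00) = 12.11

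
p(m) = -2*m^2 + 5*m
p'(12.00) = -43.00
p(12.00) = -228.00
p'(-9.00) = 41.00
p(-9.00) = -207.00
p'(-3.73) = 19.92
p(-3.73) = -46.48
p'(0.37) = 3.52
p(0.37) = 1.58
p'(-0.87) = 8.48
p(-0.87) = -5.86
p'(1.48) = -0.92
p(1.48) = 3.02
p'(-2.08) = 13.32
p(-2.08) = -19.05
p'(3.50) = -9.00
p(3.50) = -7.00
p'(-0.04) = 5.16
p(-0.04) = -0.20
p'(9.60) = -33.40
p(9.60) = -136.32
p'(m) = 5 - 4*m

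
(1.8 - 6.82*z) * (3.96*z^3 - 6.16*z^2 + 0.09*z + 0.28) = -27.0072*z^4 + 49.1392*z^3 - 11.7018*z^2 - 1.7476*z + 0.504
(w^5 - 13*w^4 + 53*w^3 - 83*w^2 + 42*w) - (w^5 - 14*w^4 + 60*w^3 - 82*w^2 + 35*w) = w^4 - 7*w^3 - w^2 + 7*w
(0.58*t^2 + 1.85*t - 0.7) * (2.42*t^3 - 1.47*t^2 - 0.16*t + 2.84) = 1.4036*t^5 + 3.6244*t^4 - 4.5063*t^3 + 2.3802*t^2 + 5.366*t - 1.988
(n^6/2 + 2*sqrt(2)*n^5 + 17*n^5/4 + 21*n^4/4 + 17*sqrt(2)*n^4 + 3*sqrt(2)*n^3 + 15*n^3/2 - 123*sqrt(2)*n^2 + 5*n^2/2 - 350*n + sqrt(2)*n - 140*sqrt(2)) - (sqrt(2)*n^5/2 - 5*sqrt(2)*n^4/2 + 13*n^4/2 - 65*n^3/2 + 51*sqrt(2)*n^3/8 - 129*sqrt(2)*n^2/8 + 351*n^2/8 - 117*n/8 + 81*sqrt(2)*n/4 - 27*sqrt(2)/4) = n^6/2 + 3*sqrt(2)*n^5/2 + 17*n^5/4 - 5*n^4/4 + 39*sqrt(2)*n^4/2 - 27*sqrt(2)*n^3/8 + 40*n^3 - 855*sqrt(2)*n^2/8 - 331*n^2/8 - 2683*n/8 - 77*sqrt(2)*n/4 - 533*sqrt(2)/4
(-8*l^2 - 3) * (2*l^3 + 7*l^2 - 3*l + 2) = -16*l^5 - 56*l^4 + 18*l^3 - 37*l^2 + 9*l - 6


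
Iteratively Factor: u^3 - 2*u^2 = (u)*(u^2 - 2*u) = u*(u - 2)*(u)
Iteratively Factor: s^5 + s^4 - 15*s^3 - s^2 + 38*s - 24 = (s - 3)*(s^4 + 4*s^3 - 3*s^2 - 10*s + 8) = (s - 3)*(s - 1)*(s^3 + 5*s^2 + 2*s - 8) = (s - 3)*(s - 1)*(s + 2)*(s^2 + 3*s - 4) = (s - 3)*(s - 1)*(s + 2)*(s + 4)*(s - 1)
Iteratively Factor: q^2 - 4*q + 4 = (q - 2)*(q - 2)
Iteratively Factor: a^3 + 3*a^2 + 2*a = (a + 2)*(a^2 + a) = a*(a + 2)*(a + 1)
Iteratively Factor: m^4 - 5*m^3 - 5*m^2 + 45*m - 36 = (m + 3)*(m^3 - 8*m^2 + 19*m - 12) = (m - 4)*(m + 3)*(m^2 - 4*m + 3) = (m - 4)*(m - 3)*(m + 3)*(m - 1)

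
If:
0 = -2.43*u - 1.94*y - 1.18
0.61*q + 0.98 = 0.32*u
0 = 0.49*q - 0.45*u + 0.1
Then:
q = -3.47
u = -3.56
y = 3.85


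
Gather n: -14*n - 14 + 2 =-14*n - 12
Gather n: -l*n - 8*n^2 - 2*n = -8*n^2 + n*(-l - 2)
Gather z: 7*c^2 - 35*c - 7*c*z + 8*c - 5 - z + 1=7*c^2 - 27*c + z*(-7*c - 1) - 4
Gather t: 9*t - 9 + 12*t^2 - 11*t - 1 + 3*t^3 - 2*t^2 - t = 3*t^3 + 10*t^2 - 3*t - 10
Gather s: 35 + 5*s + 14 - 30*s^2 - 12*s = -30*s^2 - 7*s + 49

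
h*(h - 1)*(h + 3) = h^3 + 2*h^2 - 3*h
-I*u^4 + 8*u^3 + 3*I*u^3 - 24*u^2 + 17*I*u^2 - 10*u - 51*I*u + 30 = (u - 3)*(u + 2*I)*(u + 5*I)*(-I*u + 1)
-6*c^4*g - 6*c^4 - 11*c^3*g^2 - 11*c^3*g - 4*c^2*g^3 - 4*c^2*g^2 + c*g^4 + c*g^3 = (-6*c + g)*(c + g)^2*(c*g + c)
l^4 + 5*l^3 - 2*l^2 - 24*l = l*(l - 2)*(l + 3)*(l + 4)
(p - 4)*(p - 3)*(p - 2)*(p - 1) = p^4 - 10*p^3 + 35*p^2 - 50*p + 24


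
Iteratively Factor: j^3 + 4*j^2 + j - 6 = (j + 3)*(j^2 + j - 2) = (j + 2)*(j + 3)*(j - 1)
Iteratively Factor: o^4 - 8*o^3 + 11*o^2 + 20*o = (o - 5)*(o^3 - 3*o^2 - 4*o) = (o - 5)*(o - 4)*(o^2 + o) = o*(o - 5)*(o - 4)*(o + 1)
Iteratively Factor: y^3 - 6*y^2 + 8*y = (y)*(y^2 - 6*y + 8) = y*(y - 4)*(y - 2)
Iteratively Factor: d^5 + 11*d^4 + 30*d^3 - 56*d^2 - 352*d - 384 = (d - 3)*(d^4 + 14*d^3 + 72*d^2 + 160*d + 128) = (d - 3)*(d + 4)*(d^3 + 10*d^2 + 32*d + 32) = (d - 3)*(d + 4)^2*(d^2 + 6*d + 8) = (d - 3)*(d + 2)*(d + 4)^2*(d + 4)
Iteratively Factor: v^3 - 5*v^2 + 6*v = (v - 3)*(v^2 - 2*v) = (v - 3)*(v - 2)*(v)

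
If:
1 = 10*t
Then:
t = 1/10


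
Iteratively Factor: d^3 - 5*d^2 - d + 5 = (d + 1)*(d^2 - 6*d + 5) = (d - 1)*(d + 1)*(d - 5)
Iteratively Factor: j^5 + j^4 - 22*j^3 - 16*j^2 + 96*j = (j + 3)*(j^4 - 2*j^3 - 16*j^2 + 32*j) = (j - 4)*(j + 3)*(j^3 + 2*j^2 - 8*j) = (j - 4)*(j + 3)*(j + 4)*(j^2 - 2*j) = (j - 4)*(j - 2)*(j + 3)*(j + 4)*(j)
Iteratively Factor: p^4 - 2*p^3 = (p)*(p^3 - 2*p^2) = p^2*(p^2 - 2*p) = p^3*(p - 2)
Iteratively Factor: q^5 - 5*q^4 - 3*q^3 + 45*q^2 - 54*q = (q + 3)*(q^4 - 8*q^3 + 21*q^2 - 18*q) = (q - 2)*(q + 3)*(q^3 - 6*q^2 + 9*q) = q*(q - 2)*(q + 3)*(q^2 - 6*q + 9) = q*(q - 3)*(q - 2)*(q + 3)*(q - 3)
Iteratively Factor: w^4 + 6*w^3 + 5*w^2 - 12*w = (w - 1)*(w^3 + 7*w^2 + 12*w) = (w - 1)*(w + 4)*(w^2 + 3*w) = (w - 1)*(w + 3)*(w + 4)*(w)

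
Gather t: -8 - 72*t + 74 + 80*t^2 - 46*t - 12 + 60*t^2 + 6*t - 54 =140*t^2 - 112*t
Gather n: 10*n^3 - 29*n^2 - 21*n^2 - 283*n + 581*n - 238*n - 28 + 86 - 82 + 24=10*n^3 - 50*n^2 + 60*n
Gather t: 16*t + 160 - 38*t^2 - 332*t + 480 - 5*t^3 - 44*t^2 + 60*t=-5*t^3 - 82*t^2 - 256*t + 640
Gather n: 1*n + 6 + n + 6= 2*n + 12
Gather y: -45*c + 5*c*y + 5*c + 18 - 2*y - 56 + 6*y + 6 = -40*c + y*(5*c + 4) - 32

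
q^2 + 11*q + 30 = (q + 5)*(q + 6)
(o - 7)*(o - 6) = o^2 - 13*o + 42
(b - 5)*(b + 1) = b^2 - 4*b - 5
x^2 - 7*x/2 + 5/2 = (x - 5/2)*(x - 1)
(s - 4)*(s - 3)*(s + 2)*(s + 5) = s^4 - 27*s^2 + 14*s + 120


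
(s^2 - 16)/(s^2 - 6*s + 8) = (s + 4)/(s - 2)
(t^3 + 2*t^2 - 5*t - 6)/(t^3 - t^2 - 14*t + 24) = (t^2 + 4*t + 3)/(t^2 + t - 12)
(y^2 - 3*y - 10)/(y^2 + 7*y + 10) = (y - 5)/(y + 5)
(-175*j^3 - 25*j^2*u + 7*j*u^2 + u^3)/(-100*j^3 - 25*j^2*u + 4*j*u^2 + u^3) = (7*j + u)/(4*j + u)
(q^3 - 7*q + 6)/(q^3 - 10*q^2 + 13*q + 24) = (q^3 - 7*q + 6)/(q^3 - 10*q^2 + 13*q + 24)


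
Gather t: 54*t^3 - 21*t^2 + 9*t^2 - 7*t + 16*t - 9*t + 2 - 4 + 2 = 54*t^3 - 12*t^2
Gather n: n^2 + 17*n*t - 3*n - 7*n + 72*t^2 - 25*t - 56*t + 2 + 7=n^2 + n*(17*t - 10) + 72*t^2 - 81*t + 9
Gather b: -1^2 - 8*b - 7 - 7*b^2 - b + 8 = -7*b^2 - 9*b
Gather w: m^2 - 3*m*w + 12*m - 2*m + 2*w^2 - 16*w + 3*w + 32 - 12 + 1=m^2 + 10*m + 2*w^2 + w*(-3*m - 13) + 21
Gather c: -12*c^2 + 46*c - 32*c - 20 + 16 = -12*c^2 + 14*c - 4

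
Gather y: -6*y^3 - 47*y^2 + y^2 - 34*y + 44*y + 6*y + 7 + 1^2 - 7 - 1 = -6*y^3 - 46*y^2 + 16*y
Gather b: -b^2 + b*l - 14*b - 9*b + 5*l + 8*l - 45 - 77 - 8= -b^2 + b*(l - 23) + 13*l - 130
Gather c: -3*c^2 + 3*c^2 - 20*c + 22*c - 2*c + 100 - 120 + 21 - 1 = 0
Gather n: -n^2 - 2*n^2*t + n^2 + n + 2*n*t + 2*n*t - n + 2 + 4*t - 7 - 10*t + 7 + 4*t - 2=-2*n^2*t + 4*n*t - 2*t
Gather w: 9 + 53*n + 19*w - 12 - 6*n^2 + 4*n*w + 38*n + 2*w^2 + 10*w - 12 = -6*n^2 + 91*n + 2*w^2 + w*(4*n + 29) - 15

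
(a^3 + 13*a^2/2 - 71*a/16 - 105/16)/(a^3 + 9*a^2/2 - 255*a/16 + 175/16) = (4*a + 3)/(4*a - 5)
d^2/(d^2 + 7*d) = d/(d + 7)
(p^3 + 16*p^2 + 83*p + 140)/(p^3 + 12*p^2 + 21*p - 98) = (p^2 + 9*p + 20)/(p^2 + 5*p - 14)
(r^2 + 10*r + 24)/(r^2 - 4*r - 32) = (r + 6)/(r - 8)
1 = 1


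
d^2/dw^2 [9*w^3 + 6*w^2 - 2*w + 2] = 54*w + 12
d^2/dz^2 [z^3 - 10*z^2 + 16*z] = 6*z - 20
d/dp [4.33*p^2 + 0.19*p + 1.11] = 8.66*p + 0.19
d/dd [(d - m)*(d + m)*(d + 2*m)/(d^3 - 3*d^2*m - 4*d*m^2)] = m*(-5*d^2 + 4*d*m - 8*m^2)/(d^2*(d^2 - 8*d*m + 16*m^2))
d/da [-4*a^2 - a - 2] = -8*a - 1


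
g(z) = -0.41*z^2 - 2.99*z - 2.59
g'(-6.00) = 1.93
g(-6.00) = 0.59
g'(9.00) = -10.37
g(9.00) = -62.71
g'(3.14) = -5.56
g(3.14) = -16.02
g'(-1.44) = -1.81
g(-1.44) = 0.87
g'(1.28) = -4.04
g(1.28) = -7.09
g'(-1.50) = -1.76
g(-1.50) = 0.97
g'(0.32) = -3.25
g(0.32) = -3.59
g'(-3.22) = -0.35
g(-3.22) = 2.79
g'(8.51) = -9.97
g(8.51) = -57.73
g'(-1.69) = -1.60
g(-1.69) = 1.29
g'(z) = -0.82*z - 2.99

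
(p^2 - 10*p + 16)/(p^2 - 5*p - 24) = (p - 2)/(p + 3)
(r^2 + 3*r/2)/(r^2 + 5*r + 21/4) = 2*r/(2*r + 7)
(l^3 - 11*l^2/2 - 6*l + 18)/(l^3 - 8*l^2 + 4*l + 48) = (l - 3/2)/(l - 4)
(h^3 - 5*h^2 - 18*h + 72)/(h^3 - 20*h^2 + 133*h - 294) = (h^2 + h - 12)/(h^2 - 14*h + 49)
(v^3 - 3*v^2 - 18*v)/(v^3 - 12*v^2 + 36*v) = (v + 3)/(v - 6)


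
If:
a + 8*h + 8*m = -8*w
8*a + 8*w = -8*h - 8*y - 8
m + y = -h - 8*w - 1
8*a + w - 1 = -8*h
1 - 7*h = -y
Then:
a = 1/7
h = -57/2744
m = -1/49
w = 8/343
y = -449/392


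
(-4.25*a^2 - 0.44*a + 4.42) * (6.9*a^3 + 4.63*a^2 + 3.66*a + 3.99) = -29.325*a^5 - 22.7135*a^4 + 12.9058*a^3 + 1.8967*a^2 + 14.4216*a + 17.6358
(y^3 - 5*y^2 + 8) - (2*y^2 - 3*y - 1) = y^3 - 7*y^2 + 3*y + 9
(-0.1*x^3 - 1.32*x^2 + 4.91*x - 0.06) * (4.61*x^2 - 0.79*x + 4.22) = -0.461*x^5 - 6.0062*x^4 + 23.2559*x^3 - 9.7259*x^2 + 20.7676*x - 0.2532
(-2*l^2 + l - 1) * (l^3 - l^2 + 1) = -2*l^5 + 3*l^4 - 2*l^3 - l^2 + l - 1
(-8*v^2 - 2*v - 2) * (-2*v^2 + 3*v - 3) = 16*v^4 - 20*v^3 + 22*v^2 + 6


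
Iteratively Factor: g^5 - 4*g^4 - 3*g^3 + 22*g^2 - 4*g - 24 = (g + 2)*(g^4 - 6*g^3 + 9*g^2 + 4*g - 12) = (g - 2)*(g + 2)*(g^3 - 4*g^2 + g + 6) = (g - 2)^2*(g + 2)*(g^2 - 2*g - 3) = (g - 3)*(g - 2)^2*(g + 2)*(g + 1)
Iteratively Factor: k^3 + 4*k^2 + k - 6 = (k + 2)*(k^2 + 2*k - 3) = (k + 2)*(k + 3)*(k - 1)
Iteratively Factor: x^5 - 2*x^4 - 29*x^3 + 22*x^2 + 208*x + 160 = (x + 4)*(x^4 - 6*x^3 - 5*x^2 + 42*x + 40) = (x - 5)*(x + 4)*(x^3 - x^2 - 10*x - 8) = (x - 5)*(x + 1)*(x + 4)*(x^2 - 2*x - 8) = (x - 5)*(x - 4)*(x + 1)*(x + 4)*(x + 2)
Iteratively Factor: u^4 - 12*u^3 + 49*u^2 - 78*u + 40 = (u - 4)*(u^3 - 8*u^2 + 17*u - 10) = (u - 4)*(u - 2)*(u^2 - 6*u + 5) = (u - 4)*(u - 2)*(u - 1)*(u - 5)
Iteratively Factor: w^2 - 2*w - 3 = (w + 1)*(w - 3)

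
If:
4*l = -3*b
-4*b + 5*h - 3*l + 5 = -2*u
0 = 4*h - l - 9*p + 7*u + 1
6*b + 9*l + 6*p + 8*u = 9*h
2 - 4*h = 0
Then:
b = 60/13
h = 1/2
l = -45/13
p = 49/52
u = 15/52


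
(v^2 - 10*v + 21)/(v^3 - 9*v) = (v - 7)/(v*(v + 3))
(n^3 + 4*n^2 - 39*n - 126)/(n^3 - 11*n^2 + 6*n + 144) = (n + 7)/(n - 8)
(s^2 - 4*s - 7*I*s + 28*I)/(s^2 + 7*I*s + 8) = (s^2 - 4*s - 7*I*s + 28*I)/(s^2 + 7*I*s + 8)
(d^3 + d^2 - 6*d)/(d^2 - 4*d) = (d^2 + d - 6)/(d - 4)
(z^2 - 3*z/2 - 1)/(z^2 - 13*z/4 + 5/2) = 2*(2*z + 1)/(4*z - 5)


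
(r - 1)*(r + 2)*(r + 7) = r^3 + 8*r^2 + 5*r - 14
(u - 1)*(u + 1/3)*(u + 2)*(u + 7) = u^4 + 25*u^3/3 + 23*u^2/3 - 37*u/3 - 14/3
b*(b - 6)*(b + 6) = b^3 - 36*b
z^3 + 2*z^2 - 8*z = z*(z - 2)*(z + 4)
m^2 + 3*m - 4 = (m - 1)*(m + 4)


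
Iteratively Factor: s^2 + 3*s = (s + 3)*(s)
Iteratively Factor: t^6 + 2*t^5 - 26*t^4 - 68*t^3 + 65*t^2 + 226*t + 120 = (t + 4)*(t^5 - 2*t^4 - 18*t^3 + 4*t^2 + 49*t + 30) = (t - 5)*(t + 4)*(t^4 + 3*t^3 - 3*t^2 - 11*t - 6) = (t - 5)*(t - 2)*(t + 4)*(t^3 + 5*t^2 + 7*t + 3) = (t - 5)*(t - 2)*(t + 1)*(t + 4)*(t^2 + 4*t + 3) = (t - 5)*(t - 2)*(t + 1)^2*(t + 4)*(t + 3)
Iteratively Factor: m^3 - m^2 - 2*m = (m)*(m^2 - m - 2) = m*(m - 2)*(m + 1)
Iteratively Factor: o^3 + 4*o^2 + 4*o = (o)*(o^2 + 4*o + 4) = o*(o + 2)*(o + 2)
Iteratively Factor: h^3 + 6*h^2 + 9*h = (h + 3)*(h^2 + 3*h) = (h + 3)^2*(h)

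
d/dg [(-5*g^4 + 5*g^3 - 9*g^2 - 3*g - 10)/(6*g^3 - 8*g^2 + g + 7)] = (-30*g^6 + 80*g^5 - g^4 - 94*g^3 + 252*g^2 - 286*g - 11)/(36*g^6 - 96*g^5 + 76*g^4 + 68*g^3 - 111*g^2 + 14*g + 49)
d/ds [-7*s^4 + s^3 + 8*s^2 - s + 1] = -28*s^3 + 3*s^2 + 16*s - 1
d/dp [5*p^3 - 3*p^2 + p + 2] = 15*p^2 - 6*p + 1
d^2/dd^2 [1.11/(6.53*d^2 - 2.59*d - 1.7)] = (94.662798*d^2 - 37.546194*d - 1.11*(13.06*d - 2.59)*(26.12*d - 5.18) - 24.64422)/(-6.53*d^2 + 2.59*d + 1.7)^3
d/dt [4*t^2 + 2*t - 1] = 8*t + 2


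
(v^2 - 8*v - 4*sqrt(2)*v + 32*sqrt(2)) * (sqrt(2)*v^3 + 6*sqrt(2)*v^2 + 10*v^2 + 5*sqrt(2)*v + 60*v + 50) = sqrt(2)*v^5 - 2*sqrt(2)*v^4 + 2*v^4 - 83*sqrt(2)*v^3 - 4*v^3 - 86*v^2 + 40*sqrt(2)*v^2 - 80*v + 1720*sqrt(2)*v + 1600*sqrt(2)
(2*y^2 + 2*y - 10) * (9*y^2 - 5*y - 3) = 18*y^4 + 8*y^3 - 106*y^2 + 44*y + 30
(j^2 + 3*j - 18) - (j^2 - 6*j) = 9*j - 18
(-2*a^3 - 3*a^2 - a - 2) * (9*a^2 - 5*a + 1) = -18*a^5 - 17*a^4 + 4*a^3 - 16*a^2 + 9*a - 2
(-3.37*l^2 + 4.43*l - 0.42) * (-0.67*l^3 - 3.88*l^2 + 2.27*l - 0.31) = 2.2579*l^5 + 10.1075*l^4 - 24.5569*l^3 + 12.7304*l^2 - 2.3267*l + 0.1302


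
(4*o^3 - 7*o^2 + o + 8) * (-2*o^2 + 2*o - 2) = -8*o^5 + 22*o^4 - 24*o^3 + 14*o - 16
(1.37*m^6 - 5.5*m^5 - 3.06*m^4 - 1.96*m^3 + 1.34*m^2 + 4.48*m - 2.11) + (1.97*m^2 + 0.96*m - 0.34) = 1.37*m^6 - 5.5*m^5 - 3.06*m^4 - 1.96*m^3 + 3.31*m^2 + 5.44*m - 2.45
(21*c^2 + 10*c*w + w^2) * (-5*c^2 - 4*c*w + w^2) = -105*c^4 - 134*c^3*w - 24*c^2*w^2 + 6*c*w^3 + w^4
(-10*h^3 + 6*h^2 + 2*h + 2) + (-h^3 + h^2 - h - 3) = -11*h^3 + 7*h^2 + h - 1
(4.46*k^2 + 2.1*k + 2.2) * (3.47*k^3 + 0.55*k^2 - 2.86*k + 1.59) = 15.4762*k^5 + 9.74*k^4 - 3.9666*k^3 + 2.2954*k^2 - 2.953*k + 3.498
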